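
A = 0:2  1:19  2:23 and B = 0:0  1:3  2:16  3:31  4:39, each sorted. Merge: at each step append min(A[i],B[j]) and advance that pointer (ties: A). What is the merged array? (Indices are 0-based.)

[i=0,j=0] A[i]=2>B[j]=0 take 0 → j++
[i=0,j=1] A[i]=2<=B[j]=3 take 2 → i++
[i=1,j=1] A[i]=19>B[j]=3 take 3 → j++
[i=1,j=2] A[i]=19>B[j]=16 take 16 → j++
[i=1,j=3] A[i]=19<=B[j]=31 take 19 → i++
[i=2,j=3] A[i]=23<=B[j]=31 take 23 → i++
[i=3,j=3] A done, take B[j]=31 → j++
[i=3,j=4] A done, take B[j]=39 → j++

[0, 2, 3, 16, 19, 23, 31, 39]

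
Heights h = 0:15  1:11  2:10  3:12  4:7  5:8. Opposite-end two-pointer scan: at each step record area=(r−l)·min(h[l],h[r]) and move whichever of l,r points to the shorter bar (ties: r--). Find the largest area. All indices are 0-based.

max area = 40

[0,5] min(15,8)*5=40 best=40 * → r--
[0,4] min(15,7)*4=28 best=40 → r--
[0,3] min(15,12)*3=36 best=40 → r--
[0,2] min(15,10)*2=20 best=40 → r--
[0,1] min(15,11)*1=11 best=40 → r--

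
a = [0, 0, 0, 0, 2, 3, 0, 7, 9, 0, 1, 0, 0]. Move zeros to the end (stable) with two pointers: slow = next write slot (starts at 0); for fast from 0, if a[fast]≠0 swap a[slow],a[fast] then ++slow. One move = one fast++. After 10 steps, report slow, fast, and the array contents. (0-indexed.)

slow=4, fast=10, a=[2, 3, 7, 9, 0, 0, 0, 0, 0, 0, 1, 0, 0]

(s=0,f=0) a[fast]=0 → fast++
(s=0,f=1) a[fast]=0 → fast++
(s=0,f=2) a[fast]=0 → fast++
(s=0,f=3) a[fast]=0 → fast++
(s=0,f=4) a[fast]=2≠0 swap→a[0]=2 → slow++,fast++
(s=1,f=5) a[fast]=3≠0 swap→a[1]=3 → slow++,fast++
(s=2,f=6) a[fast]=0 → fast++
(s=2,f=7) a[fast]=7≠0 swap→a[2]=7 → slow++,fast++
(s=3,f=8) a[fast]=9≠0 swap→a[3]=9 → slow++,fast++
(s=4,f=9) a[fast]=0 → fast++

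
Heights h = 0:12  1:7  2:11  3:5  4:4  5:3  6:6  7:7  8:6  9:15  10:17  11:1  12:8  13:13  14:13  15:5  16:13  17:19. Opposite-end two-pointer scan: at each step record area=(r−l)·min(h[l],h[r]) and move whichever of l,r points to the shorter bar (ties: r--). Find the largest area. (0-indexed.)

[0,17] min(12,19)*17=204 best=204 * → l++
[1,17] min(7,19)*16=112 best=204 → l++
[2,17] min(11,19)*15=165 best=204 → l++
[3,17] min(5,19)*14=70 best=204 → l++
[4,17] min(4,19)*13=52 best=204 → l++
[5,17] min(3,19)*12=36 best=204 → l++
[6,17] min(6,19)*11=66 best=204 → l++
[7,17] min(7,19)*10=70 best=204 → l++
[8,17] min(6,19)*9=54 best=204 → l++
[9,17] min(15,19)*8=120 best=204 → l++
[10,17] min(17,19)*7=119 best=204 → l++
[11,17] min(1,19)*6=6 best=204 → l++
[12,17] min(8,19)*5=40 best=204 → l++
[13,17] min(13,19)*4=52 best=204 → l++
[14,17] min(13,19)*3=39 best=204 → l++
[15,17] min(5,19)*2=10 best=204 → l++
[16,17] min(13,19)*1=13 best=204 → l++

max area = 204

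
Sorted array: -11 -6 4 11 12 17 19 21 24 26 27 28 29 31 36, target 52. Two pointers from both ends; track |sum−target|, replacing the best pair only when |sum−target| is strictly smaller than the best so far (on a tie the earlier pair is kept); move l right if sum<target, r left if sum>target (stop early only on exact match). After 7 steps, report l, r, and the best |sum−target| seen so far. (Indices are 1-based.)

l=7, r=14, best |Δ|=1

[1,15] -11+36=25 d=27 * → l++
[2,15] -6+36=30 d=22 * → l++
[3,15] 4+36=40 d=12 * → l++
[4,15] 11+36=47 d=5 * → l++
[5,15] 12+36=48 d=4 * → l++
[6,15] 17+36=53 d=1 * → r--
[6,14] 17+31=48 d=4 → l++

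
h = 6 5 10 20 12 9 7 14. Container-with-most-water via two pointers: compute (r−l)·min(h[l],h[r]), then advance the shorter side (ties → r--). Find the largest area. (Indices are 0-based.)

max area = 56

l=0 r=7: min(6,14)*7=42 best=42 *, l++
l=1 r=7: min(5,14)*6=30 best=42, l++
l=2 r=7: min(10,14)*5=50 best=50 *, l++
l=3 r=7: min(20,14)*4=56 best=56 *, r--
l=3 r=6: min(20,7)*3=21 best=56, r--
l=3 r=5: min(20,9)*2=18 best=56, r--
l=3 r=4: min(20,12)*1=12 best=56, r--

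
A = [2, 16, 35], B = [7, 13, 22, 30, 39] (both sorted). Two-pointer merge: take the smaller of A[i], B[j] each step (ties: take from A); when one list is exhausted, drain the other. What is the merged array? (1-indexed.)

i=1 j=1: A[i]=2<=B[j]=7 take 2, i++
i=2 j=1: A[i]=16>B[j]=7 take 7, j++
i=2 j=2: A[i]=16>B[j]=13 take 13, j++
i=2 j=3: A[i]=16<=B[j]=22 take 16, i++
i=3 j=3: A[i]=35>B[j]=22 take 22, j++
i=3 j=4: A[i]=35>B[j]=30 take 30, j++
i=3 j=5: A[i]=35<=B[j]=39 take 35, i++
i=4 j=5: A done, take B[j]=39, j++

[2, 7, 13, 16, 22, 30, 35, 39]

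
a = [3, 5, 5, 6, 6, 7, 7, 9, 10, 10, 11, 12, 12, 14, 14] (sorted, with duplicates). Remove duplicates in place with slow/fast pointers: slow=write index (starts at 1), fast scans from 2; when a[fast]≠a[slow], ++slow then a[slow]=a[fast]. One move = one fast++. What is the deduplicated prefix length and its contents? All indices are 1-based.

length 9; prefix = [3, 5, 6, 7, 9, 10, 11, 12, 14]

slow=1 fast=2: a[fast]=5≠a[slow]=3 write a[2]=5, slow++,fast++
slow=2 fast=3: a[fast]=5=a[slow] dup, fast++
slow=2 fast=4: a[fast]=6≠a[slow]=5 write a[3]=6, slow++,fast++
slow=3 fast=5: a[fast]=6=a[slow] dup, fast++
slow=3 fast=6: a[fast]=7≠a[slow]=6 write a[4]=7, slow++,fast++
slow=4 fast=7: a[fast]=7=a[slow] dup, fast++
slow=4 fast=8: a[fast]=9≠a[slow]=7 write a[5]=9, slow++,fast++
slow=5 fast=9: a[fast]=10≠a[slow]=9 write a[6]=10, slow++,fast++
slow=6 fast=10: a[fast]=10=a[slow] dup, fast++
slow=6 fast=11: a[fast]=11≠a[slow]=10 write a[7]=11, slow++,fast++
slow=7 fast=12: a[fast]=12≠a[slow]=11 write a[8]=12, slow++,fast++
slow=8 fast=13: a[fast]=12=a[slow] dup, fast++
slow=8 fast=14: a[fast]=14≠a[slow]=12 write a[9]=14, slow++,fast++
slow=9 fast=15: a[fast]=14=a[slow] dup, fast++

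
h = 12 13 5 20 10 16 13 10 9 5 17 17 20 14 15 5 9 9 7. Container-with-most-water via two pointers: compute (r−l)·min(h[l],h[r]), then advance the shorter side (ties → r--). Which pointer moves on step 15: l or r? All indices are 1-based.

r

[1,19] min(12,7)*18=126 best=126 * → r--
[1,18] min(12,9)*17=153 best=153 * → r--
[1,17] min(12,9)*16=144 best=153 → r--
[1,16] min(12,5)*15=75 best=153 → r--
[1,15] min(12,15)*14=168 best=168 * → l++
[2,15] min(13,15)*13=169 best=169 * → l++
[3,15] min(5,15)*12=60 best=169 → l++
[4,15] min(20,15)*11=165 best=169 → r--
[4,14] min(20,14)*10=140 best=169 → r--
[4,13] min(20,20)*9=180 best=180 * → r--
[4,12] min(20,17)*8=136 best=180 → r--
[4,11] min(20,17)*7=119 best=180 → r--
[4,10] min(20,5)*6=30 best=180 → r--
[4,9] min(20,9)*5=45 best=180 → r--
[4,8] min(20,10)*4=40 best=180 → r--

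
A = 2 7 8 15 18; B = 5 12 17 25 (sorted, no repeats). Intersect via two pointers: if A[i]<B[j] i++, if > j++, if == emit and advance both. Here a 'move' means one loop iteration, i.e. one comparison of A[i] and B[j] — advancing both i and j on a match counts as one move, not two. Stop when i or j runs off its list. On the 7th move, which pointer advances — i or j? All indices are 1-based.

j

i=1 j=1: 2<5, i++
i=2 j=1: 7>5, j++
i=2 j=2: 7<12, i++
i=3 j=2: 8<12, i++
i=4 j=2: 15>12, j++
i=4 j=3: 15<17, i++
i=5 j=3: 18>17, j++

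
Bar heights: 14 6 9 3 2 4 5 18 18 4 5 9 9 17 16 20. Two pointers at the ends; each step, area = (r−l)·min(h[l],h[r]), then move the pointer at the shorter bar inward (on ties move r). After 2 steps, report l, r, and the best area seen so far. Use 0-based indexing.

l=0 r=15: min(14,20)*15=210 best=210 *, l++
l=1 r=15: min(6,20)*14=84 best=210, l++

l=2, r=15, best area=210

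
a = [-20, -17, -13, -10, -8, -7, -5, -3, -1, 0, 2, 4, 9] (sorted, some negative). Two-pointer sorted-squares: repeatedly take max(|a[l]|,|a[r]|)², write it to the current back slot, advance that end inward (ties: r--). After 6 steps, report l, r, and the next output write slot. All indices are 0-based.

[0,12] |-20|>|9| out[12]=400 → l++
[1,12] |-17|>|9| out[11]=289 → l++
[2,12] |-13|>|9| out[10]=169 → l++
[3,12] |-10|>|9| out[9]=100 → l++
[4,12] |-8|<=|9| out[8]=81 → r--
[4,11] |-8|>|4| out[7]=64 → l++

l=5, r=11, next write slot=6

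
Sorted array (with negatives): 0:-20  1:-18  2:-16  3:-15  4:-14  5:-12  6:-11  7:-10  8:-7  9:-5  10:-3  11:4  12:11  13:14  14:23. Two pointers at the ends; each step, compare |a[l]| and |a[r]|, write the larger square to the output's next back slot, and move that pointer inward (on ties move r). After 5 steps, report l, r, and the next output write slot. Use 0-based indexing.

l=4, r=13, next write slot=9

[0,14] |-20|<=|23| out[14]=529 → r--
[0,13] |-20|>|14| out[13]=400 → l++
[1,13] |-18|>|14| out[12]=324 → l++
[2,13] |-16|>|14| out[11]=256 → l++
[3,13] |-15|>|14| out[10]=225 → l++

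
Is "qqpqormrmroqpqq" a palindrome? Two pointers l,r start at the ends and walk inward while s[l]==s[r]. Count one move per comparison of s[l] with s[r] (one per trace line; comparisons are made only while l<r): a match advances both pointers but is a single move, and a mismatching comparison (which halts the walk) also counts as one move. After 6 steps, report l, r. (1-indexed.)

l=7, r=9

l=1 r=15: 'q'=='q', l++,r--
l=2 r=14: 'q'=='q', l++,r--
l=3 r=13: 'p'=='p', l++,r--
l=4 r=12: 'q'=='q', l++,r--
l=5 r=11: 'o'=='o', l++,r--
l=6 r=10: 'r'=='r', l++,r--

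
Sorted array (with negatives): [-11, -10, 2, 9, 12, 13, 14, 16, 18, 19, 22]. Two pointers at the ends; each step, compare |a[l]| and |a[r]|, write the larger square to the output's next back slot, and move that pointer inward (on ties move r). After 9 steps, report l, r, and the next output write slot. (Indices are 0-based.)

[0,10] |-11|<=|22| out[10]=484 → r--
[0,9] |-11|<=|19| out[9]=361 → r--
[0,8] |-11|<=|18| out[8]=324 → r--
[0,7] |-11|<=|16| out[7]=256 → r--
[0,6] |-11|<=|14| out[6]=196 → r--
[0,5] |-11|<=|13| out[5]=169 → r--
[0,4] |-11|<=|12| out[4]=144 → r--
[0,3] |-11|>|9| out[3]=121 → l++
[1,3] |-10|>|9| out[2]=100 → l++

l=2, r=3, next write slot=1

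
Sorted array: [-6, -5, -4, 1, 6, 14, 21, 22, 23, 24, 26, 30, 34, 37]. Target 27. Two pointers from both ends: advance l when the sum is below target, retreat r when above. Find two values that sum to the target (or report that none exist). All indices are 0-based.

(1, 26)

[0,13] -6+37=31 >27 → r--
[0,12] -6+34=28 >27 → r--
[0,11] -6+30=24 <27 → l++
[1,11] -5+30=25 <27 → l++
[2,11] -4+30=26 <27 → l++
[3,11] 1+30=31 >27 → r--
[3,10] 1+26=27 → found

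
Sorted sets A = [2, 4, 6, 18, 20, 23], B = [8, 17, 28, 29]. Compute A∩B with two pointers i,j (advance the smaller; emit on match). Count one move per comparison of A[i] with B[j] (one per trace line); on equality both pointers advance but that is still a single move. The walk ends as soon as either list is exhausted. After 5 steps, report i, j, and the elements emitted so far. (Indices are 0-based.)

[i=0,j=0] 2<8 → i++
[i=1,j=0] 4<8 → i++
[i=2,j=0] 6<8 → i++
[i=3,j=0] 18>8 → j++
[i=3,j=1] 18>17 → j++

i=3, j=2, emitted=[]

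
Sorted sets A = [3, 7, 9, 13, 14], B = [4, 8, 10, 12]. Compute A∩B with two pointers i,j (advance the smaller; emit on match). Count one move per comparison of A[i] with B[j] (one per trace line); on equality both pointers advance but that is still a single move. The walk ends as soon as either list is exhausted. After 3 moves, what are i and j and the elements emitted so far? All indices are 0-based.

i=2, j=1, emitted=[]

i=0 j=0: 3<4, i++
i=1 j=0: 7>4, j++
i=1 j=1: 7<8, i++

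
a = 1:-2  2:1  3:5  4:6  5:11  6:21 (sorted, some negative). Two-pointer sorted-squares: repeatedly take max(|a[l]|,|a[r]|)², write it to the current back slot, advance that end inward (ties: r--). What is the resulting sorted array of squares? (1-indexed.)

[1,6] |-2|<=|21| out[6]=441 → r--
[1,5] |-2|<=|11| out[5]=121 → r--
[1,4] |-2|<=|6| out[4]=36 → r--
[1,3] |-2|<=|5| out[3]=25 → r--
[1,2] |-2|>|1| out[2]=4 → l++
[2,2] |1|<=|1| out[1]=1 → r--

[1, 4, 25, 36, 121, 441]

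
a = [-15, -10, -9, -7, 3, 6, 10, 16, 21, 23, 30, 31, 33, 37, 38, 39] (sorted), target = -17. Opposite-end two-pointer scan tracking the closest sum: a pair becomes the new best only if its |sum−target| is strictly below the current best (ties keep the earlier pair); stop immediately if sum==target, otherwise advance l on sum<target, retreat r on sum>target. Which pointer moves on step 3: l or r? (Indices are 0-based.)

r

[0,15] -15+39=24 d=41 * → r--
[0,14] -15+38=23 d=40 * → r--
[0,13] -15+37=22 d=39 * → r--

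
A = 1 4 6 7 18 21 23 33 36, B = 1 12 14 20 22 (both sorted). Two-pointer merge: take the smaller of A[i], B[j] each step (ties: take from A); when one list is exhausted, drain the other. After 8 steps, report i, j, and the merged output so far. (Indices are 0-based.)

i=5, j=3, merged so far=[1, 1, 4, 6, 7, 12, 14, 18]

i=0 j=0: A[i]=1<=B[j]=1 take 1, i++
i=1 j=0: A[i]=4>B[j]=1 take 1, j++
i=1 j=1: A[i]=4<=B[j]=12 take 4, i++
i=2 j=1: A[i]=6<=B[j]=12 take 6, i++
i=3 j=1: A[i]=7<=B[j]=12 take 7, i++
i=4 j=1: A[i]=18>B[j]=12 take 12, j++
i=4 j=2: A[i]=18>B[j]=14 take 14, j++
i=4 j=3: A[i]=18<=B[j]=20 take 18, i++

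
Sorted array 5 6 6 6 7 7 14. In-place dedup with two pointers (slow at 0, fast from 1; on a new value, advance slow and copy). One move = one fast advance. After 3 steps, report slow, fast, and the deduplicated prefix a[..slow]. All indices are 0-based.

slow=1, fast=4, prefix=[5, 6]

(s=0,f=1) a[fast]=6≠a[slow]=5 write a[1]=6 → slow++,fast++
(s=1,f=2) a[fast]=6=a[slow] dup → fast++
(s=1,f=3) a[fast]=6=a[slow] dup → fast++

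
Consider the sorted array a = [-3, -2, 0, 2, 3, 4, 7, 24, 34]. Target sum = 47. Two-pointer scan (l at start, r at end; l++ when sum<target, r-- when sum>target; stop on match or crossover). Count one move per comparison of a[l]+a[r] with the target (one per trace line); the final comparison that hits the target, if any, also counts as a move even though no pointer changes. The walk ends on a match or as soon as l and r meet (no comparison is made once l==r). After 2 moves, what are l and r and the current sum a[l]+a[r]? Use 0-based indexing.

l=2, r=8, sum=34

l=0 r=8: -3+34=31 <47, l++
l=1 r=8: -2+34=32 <47, l++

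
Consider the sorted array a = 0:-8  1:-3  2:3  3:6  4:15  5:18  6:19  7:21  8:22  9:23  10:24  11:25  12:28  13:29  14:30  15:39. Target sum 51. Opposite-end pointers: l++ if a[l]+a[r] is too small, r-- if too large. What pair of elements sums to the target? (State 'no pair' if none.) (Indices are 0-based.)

(21, 30)

l=0 r=15: -8+39=31 <51, l++
l=1 r=15: -3+39=36 <51, l++
l=2 r=15: 3+39=42 <51, l++
l=3 r=15: 6+39=45 <51, l++
l=4 r=15: 15+39=54 >51, r--
l=4 r=14: 15+30=45 <51, l++
l=5 r=14: 18+30=48 <51, l++
l=6 r=14: 19+30=49 <51, l++
l=7 r=14: 21+30=51, found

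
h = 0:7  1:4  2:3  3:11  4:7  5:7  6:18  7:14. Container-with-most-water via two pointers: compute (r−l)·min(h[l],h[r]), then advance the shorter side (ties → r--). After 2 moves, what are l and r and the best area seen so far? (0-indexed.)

l=2, r=7, best area=49

l=0 r=7: min(7,14)*7=49 best=49 *, l++
l=1 r=7: min(4,14)*6=24 best=49, l++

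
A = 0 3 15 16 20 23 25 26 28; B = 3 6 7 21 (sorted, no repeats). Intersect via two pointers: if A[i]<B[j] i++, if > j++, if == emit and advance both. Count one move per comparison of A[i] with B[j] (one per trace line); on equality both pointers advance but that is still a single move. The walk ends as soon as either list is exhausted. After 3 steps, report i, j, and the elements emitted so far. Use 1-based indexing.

i=3, j=3, emitted=[3]

i=1 j=1: 0<3, i++
i=2 j=1: 3==3 emit, i++,j++
i=3 j=2: 15>6, j++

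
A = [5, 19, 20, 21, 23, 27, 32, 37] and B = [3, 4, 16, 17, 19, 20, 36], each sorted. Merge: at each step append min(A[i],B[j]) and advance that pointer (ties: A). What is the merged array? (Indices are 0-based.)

[i=0,j=0] A[i]=5>B[j]=3 take 3 → j++
[i=0,j=1] A[i]=5>B[j]=4 take 4 → j++
[i=0,j=2] A[i]=5<=B[j]=16 take 5 → i++
[i=1,j=2] A[i]=19>B[j]=16 take 16 → j++
[i=1,j=3] A[i]=19>B[j]=17 take 17 → j++
[i=1,j=4] A[i]=19<=B[j]=19 take 19 → i++
[i=2,j=4] A[i]=20>B[j]=19 take 19 → j++
[i=2,j=5] A[i]=20<=B[j]=20 take 20 → i++
[i=3,j=5] A[i]=21>B[j]=20 take 20 → j++
[i=3,j=6] A[i]=21<=B[j]=36 take 21 → i++
[i=4,j=6] A[i]=23<=B[j]=36 take 23 → i++
[i=5,j=6] A[i]=27<=B[j]=36 take 27 → i++
[i=6,j=6] A[i]=32<=B[j]=36 take 32 → i++
[i=7,j=6] A[i]=37>B[j]=36 take 36 → j++
[i=7,j=7] B done, take A[i]=37 → i++

[3, 4, 5, 16, 17, 19, 19, 20, 20, 21, 23, 27, 32, 36, 37]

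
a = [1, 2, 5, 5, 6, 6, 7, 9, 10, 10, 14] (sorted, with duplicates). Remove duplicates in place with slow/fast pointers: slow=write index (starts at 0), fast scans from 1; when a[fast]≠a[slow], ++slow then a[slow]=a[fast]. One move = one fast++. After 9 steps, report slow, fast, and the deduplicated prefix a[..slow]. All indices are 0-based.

slow=0 fast=1: a[fast]=2≠a[slow]=1 write a[1]=2, slow++,fast++
slow=1 fast=2: a[fast]=5≠a[slow]=2 write a[2]=5, slow++,fast++
slow=2 fast=3: a[fast]=5=a[slow] dup, fast++
slow=2 fast=4: a[fast]=6≠a[slow]=5 write a[3]=6, slow++,fast++
slow=3 fast=5: a[fast]=6=a[slow] dup, fast++
slow=3 fast=6: a[fast]=7≠a[slow]=6 write a[4]=7, slow++,fast++
slow=4 fast=7: a[fast]=9≠a[slow]=7 write a[5]=9, slow++,fast++
slow=5 fast=8: a[fast]=10≠a[slow]=9 write a[6]=10, slow++,fast++
slow=6 fast=9: a[fast]=10=a[slow] dup, fast++

slow=6, fast=10, prefix=[1, 2, 5, 6, 7, 9, 10]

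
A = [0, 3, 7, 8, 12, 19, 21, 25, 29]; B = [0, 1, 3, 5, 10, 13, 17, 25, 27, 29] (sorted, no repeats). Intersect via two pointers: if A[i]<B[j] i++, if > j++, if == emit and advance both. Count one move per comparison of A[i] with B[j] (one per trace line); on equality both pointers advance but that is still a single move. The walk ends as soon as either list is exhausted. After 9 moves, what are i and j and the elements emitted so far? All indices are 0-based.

i=5, j=6, emitted=[0, 3]

[i=0,j=0] 0==0 emit → i++,j++
[i=1,j=1] 3>1 → j++
[i=1,j=2] 3==3 emit → i++,j++
[i=2,j=3] 7>5 → j++
[i=2,j=4] 7<10 → i++
[i=3,j=4] 8<10 → i++
[i=4,j=4] 12>10 → j++
[i=4,j=5] 12<13 → i++
[i=5,j=5] 19>13 → j++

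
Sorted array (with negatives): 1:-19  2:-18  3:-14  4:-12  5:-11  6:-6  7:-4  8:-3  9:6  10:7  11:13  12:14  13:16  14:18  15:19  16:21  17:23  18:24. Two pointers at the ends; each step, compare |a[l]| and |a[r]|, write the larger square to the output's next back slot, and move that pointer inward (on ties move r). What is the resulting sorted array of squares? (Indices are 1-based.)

[9, 16, 36, 36, 49, 121, 144, 169, 196, 196, 256, 324, 324, 361, 361, 441, 529, 576]

[1,18] |-19|<=|24| out[18]=576 → r--
[1,17] |-19|<=|23| out[17]=529 → r--
[1,16] |-19|<=|21| out[16]=441 → r--
[1,15] |-19|<=|19| out[15]=361 → r--
[1,14] |-19|>|18| out[14]=361 → l++
[2,14] |-18|<=|18| out[13]=324 → r--
[2,13] |-18|>|16| out[12]=324 → l++
[3,13] |-14|<=|16| out[11]=256 → r--
[3,12] |-14|<=|14| out[10]=196 → r--
[3,11] |-14|>|13| out[9]=196 → l++
[4,11] |-12|<=|13| out[8]=169 → r--
[4,10] |-12|>|7| out[7]=144 → l++
[5,10] |-11|>|7| out[6]=121 → l++
[6,10] |-6|<=|7| out[5]=49 → r--
[6,9] |-6|<=|6| out[4]=36 → r--
[6,8] |-6|>|-3| out[3]=36 → l++
[7,8] |-4|>|-3| out[2]=16 → l++
[8,8] |-3|<=|-3| out[1]=9 → r--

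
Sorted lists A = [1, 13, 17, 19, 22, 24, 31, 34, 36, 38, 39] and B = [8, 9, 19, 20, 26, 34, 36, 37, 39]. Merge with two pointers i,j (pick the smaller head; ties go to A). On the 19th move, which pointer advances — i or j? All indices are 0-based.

[i=0,j=0] A[i]=1<=B[j]=8 take 1 → i++
[i=1,j=0] A[i]=13>B[j]=8 take 8 → j++
[i=1,j=1] A[i]=13>B[j]=9 take 9 → j++
[i=1,j=2] A[i]=13<=B[j]=19 take 13 → i++
[i=2,j=2] A[i]=17<=B[j]=19 take 17 → i++
[i=3,j=2] A[i]=19<=B[j]=19 take 19 → i++
[i=4,j=2] A[i]=22>B[j]=19 take 19 → j++
[i=4,j=3] A[i]=22>B[j]=20 take 20 → j++
[i=4,j=4] A[i]=22<=B[j]=26 take 22 → i++
[i=5,j=4] A[i]=24<=B[j]=26 take 24 → i++
[i=6,j=4] A[i]=31>B[j]=26 take 26 → j++
[i=6,j=5] A[i]=31<=B[j]=34 take 31 → i++
[i=7,j=5] A[i]=34<=B[j]=34 take 34 → i++
[i=8,j=5] A[i]=36>B[j]=34 take 34 → j++
[i=8,j=6] A[i]=36<=B[j]=36 take 36 → i++
[i=9,j=6] A[i]=38>B[j]=36 take 36 → j++
[i=9,j=7] A[i]=38>B[j]=37 take 37 → j++
[i=9,j=8] A[i]=38<=B[j]=39 take 38 → i++
[i=10,j=8] A[i]=39<=B[j]=39 take 39 → i++

i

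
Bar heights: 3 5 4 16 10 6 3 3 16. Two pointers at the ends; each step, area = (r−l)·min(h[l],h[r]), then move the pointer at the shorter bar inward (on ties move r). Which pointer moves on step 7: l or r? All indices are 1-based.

[1,9] min(3,16)*8=24 best=24 * → l++
[2,9] min(5,16)*7=35 best=35 * → l++
[3,9] min(4,16)*6=24 best=35 → l++
[4,9] min(16,16)*5=80 best=80 * → r--
[4,8] min(16,3)*4=12 best=80 → r--
[4,7] min(16,3)*3=9 best=80 → r--
[4,6] min(16,6)*2=12 best=80 → r--

r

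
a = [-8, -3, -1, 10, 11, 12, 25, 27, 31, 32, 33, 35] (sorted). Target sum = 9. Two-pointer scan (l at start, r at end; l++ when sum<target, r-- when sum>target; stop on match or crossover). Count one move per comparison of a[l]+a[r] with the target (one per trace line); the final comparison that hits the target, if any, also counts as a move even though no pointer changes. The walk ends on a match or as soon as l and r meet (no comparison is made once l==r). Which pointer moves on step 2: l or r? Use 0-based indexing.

[0,11] -8+35=27 >9 → r--
[0,10] -8+33=25 >9 → r--

r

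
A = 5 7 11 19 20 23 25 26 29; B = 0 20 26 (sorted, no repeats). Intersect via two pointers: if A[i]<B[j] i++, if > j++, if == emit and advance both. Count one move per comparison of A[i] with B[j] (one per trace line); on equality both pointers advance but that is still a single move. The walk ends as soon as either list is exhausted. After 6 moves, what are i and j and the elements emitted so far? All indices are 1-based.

[i=1,j=1] 5>0 → j++
[i=1,j=2] 5<20 → i++
[i=2,j=2] 7<20 → i++
[i=3,j=2] 11<20 → i++
[i=4,j=2] 19<20 → i++
[i=5,j=2] 20==20 emit → i++,j++

i=6, j=3, emitted=[20]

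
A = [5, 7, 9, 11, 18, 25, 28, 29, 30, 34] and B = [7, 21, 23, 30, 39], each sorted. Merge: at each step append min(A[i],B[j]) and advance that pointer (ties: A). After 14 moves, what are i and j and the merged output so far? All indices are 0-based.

i=0 j=0: A[i]=5<=B[j]=7 take 5, i++
i=1 j=0: A[i]=7<=B[j]=7 take 7, i++
i=2 j=0: A[i]=9>B[j]=7 take 7, j++
i=2 j=1: A[i]=9<=B[j]=21 take 9, i++
i=3 j=1: A[i]=11<=B[j]=21 take 11, i++
i=4 j=1: A[i]=18<=B[j]=21 take 18, i++
i=5 j=1: A[i]=25>B[j]=21 take 21, j++
i=5 j=2: A[i]=25>B[j]=23 take 23, j++
i=5 j=3: A[i]=25<=B[j]=30 take 25, i++
i=6 j=3: A[i]=28<=B[j]=30 take 28, i++
i=7 j=3: A[i]=29<=B[j]=30 take 29, i++
i=8 j=3: A[i]=30<=B[j]=30 take 30, i++
i=9 j=3: A[i]=34>B[j]=30 take 30, j++
i=9 j=4: A[i]=34<=B[j]=39 take 34, i++

i=10, j=4, merged so far=[5, 7, 7, 9, 11, 18, 21, 23, 25, 28, 29, 30, 30, 34]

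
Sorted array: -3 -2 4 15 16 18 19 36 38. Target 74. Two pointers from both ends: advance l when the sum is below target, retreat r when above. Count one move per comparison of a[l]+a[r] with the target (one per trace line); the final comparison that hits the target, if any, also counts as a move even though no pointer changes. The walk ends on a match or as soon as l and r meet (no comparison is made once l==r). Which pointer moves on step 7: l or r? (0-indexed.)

l=0 r=8: -3+38=35 <74, l++
l=1 r=8: -2+38=36 <74, l++
l=2 r=8: 4+38=42 <74, l++
l=3 r=8: 15+38=53 <74, l++
l=4 r=8: 16+38=54 <74, l++
l=5 r=8: 18+38=56 <74, l++
l=6 r=8: 19+38=57 <74, l++

l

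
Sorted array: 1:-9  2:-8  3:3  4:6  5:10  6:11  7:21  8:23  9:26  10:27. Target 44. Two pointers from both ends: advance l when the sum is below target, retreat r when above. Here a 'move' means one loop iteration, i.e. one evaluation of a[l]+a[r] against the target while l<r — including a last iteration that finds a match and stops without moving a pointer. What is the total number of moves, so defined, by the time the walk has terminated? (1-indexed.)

9 moves

[1,10] -9+27=18 <44 → l++
[2,10] -8+27=19 <44 → l++
[3,10] 3+27=30 <44 → l++
[4,10] 6+27=33 <44 → l++
[5,10] 10+27=37 <44 → l++
[6,10] 11+27=38 <44 → l++
[7,10] 21+27=48 >44 → r--
[7,9] 21+26=47 >44 → r--
[7,8] 21+23=44 → found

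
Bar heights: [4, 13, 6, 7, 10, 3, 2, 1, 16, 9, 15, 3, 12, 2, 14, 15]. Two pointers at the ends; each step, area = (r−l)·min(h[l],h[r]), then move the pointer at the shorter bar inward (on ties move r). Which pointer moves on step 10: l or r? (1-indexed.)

[1,16] min(4,15)*15=60 best=60 * → l++
[2,16] min(13,15)*14=182 best=182 * → l++
[3,16] min(6,15)*13=78 best=182 → l++
[4,16] min(7,15)*12=84 best=182 → l++
[5,16] min(10,15)*11=110 best=182 → l++
[6,16] min(3,15)*10=30 best=182 → l++
[7,16] min(2,15)*9=18 best=182 → l++
[8,16] min(1,15)*8=8 best=182 → l++
[9,16] min(16,15)*7=105 best=182 → r--
[9,15] min(16,14)*6=84 best=182 → r--

r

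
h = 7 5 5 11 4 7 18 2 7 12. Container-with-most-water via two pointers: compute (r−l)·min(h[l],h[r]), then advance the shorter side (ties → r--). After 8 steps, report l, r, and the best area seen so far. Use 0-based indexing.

l=0 r=9: min(7,12)*9=63 best=63 *, l++
l=1 r=9: min(5,12)*8=40 best=63, l++
l=2 r=9: min(5,12)*7=35 best=63, l++
l=3 r=9: min(11,12)*6=66 best=66 *, l++
l=4 r=9: min(4,12)*5=20 best=66, l++
l=5 r=9: min(7,12)*4=28 best=66, l++
l=6 r=9: min(18,12)*3=36 best=66, r--
l=6 r=8: min(18,7)*2=14 best=66, r--

l=6, r=7, best area=66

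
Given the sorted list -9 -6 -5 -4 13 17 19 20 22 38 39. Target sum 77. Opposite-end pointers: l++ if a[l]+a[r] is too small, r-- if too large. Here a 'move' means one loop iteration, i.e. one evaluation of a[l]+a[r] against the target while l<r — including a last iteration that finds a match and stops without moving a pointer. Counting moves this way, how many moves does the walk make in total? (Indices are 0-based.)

10 moves

l=0 r=10: -9+39=30 <77, l++
l=1 r=10: -6+39=33 <77, l++
l=2 r=10: -5+39=34 <77, l++
l=3 r=10: -4+39=35 <77, l++
l=4 r=10: 13+39=52 <77, l++
l=5 r=10: 17+39=56 <77, l++
l=6 r=10: 19+39=58 <77, l++
l=7 r=10: 20+39=59 <77, l++
l=8 r=10: 22+39=61 <77, l++
l=9 r=10: 38+39=77, found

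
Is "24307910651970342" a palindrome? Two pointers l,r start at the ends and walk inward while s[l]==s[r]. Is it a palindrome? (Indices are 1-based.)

l=1 r=17: '2'=='2', l++,r--
l=2 r=16: '4'=='4', l++,r--
l=3 r=15: '3'=='3', l++,r--
l=4 r=14: '0'=='0', l++,r--
l=5 r=13: '7'=='7', l++,r--
l=6 r=12: '9'=='9', l++,r--
l=7 r=11: '1'=='1', l++,r--
l=8 r=10: '0'!='5', stop

not a palindrome (mismatch at 8,10)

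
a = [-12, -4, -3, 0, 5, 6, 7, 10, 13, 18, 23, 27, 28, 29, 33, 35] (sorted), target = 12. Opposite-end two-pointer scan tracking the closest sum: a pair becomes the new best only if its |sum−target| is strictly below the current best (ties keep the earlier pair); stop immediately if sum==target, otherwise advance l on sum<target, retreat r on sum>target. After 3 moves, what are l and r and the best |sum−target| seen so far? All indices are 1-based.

l=1 r=16: -12+35=23 d=11 *, r--
l=1 r=15: -12+33=21 d=9 *, r--
l=1 r=14: -12+29=17 d=5 *, r--

l=1, r=13, best |Δ|=5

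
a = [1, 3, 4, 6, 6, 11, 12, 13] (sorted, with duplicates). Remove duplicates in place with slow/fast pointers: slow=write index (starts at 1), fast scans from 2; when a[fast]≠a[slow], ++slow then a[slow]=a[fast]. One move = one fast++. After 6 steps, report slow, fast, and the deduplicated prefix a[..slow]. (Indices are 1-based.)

slow=6, fast=8, prefix=[1, 3, 4, 6, 11, 12]

(s=1,f=2) a[fast]=3≠a[slow]=1 write a[2]=3 → slow++,fast++
(s=2,f=3) a[fast]=4≠a[slow]=3 write a[3]=4 → slow++,fast++
(s=3,f=4) a[fast]=6≠a[slow]=4 write a[4]=6 → slow++,fast++
(s=4,f=5) a[fast]=6=a[slow] dup → fast++
(s=4,f=6) a[fast]=11≠a[slow]=6 write a[5]=11 → slow++,fast++
(s=5,f=7) a[fast]=12≠a[slow]=11 write a[6]=12 → slow++,fast++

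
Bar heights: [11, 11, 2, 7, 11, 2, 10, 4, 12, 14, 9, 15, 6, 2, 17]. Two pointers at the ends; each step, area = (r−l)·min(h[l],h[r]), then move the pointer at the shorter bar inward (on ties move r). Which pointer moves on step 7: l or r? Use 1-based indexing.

[1,15] min(11,17)*14=154 best=154 * → l++
[2,15] min(11,17)*13=143 best=154 → l++
[3,15] min(2,17)*12=24 best=154 → l++
[4,15] min(7,17)*11=77 best=154 → l++
[5,15] min(11,17)*10=110 best=154 → l++
[6,15] min(2,17)*9=18 best=154 → l++
[7,15] min(10,17)*8=80 best=154 → l++

l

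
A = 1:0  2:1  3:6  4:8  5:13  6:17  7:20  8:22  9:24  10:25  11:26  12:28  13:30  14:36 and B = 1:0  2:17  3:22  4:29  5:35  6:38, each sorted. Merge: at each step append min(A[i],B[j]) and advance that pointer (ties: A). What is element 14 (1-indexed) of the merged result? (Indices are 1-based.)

i=1 j=1: A[i]=0<=B[j]=0 take 0, i++
i=2 j=1: A[i]=1>B[j]=0 take 0, j++
i=2 j=2: A[i]=1<=B[j]=17 take 1, i++
i=3 j=2: A[i]=6<=B[j]=17 take 6, i++
i=4 j=2: A[i]=8<=B[j]=17 take 8, i++
i=5 j=2: A[i]=13<=B[j]=17 take 13, i++
i=6 j=2: A[i]=17<=B[j]=17 take 17, i++
i=7 j=2: A[i]=20>B[j]=17 take 17, j++
i=7 j=3: A[i]=20<=B[j]=22 take 20, i++
i=8 j=3: A[i]=22<=B[j]=22 take 22, i++
i=9 j=3: A[i]=24>B[j]=22 take 22, j++
i=9 j=4: A[i]=24<=B[j]=29 take 24, i++
i=10 j=4: A[i]=25<=B[j]=29 take 25, i++
i=11 j=4: A[i]=26<=B[j]=29 take 26, i++
i=12 j=4: A[i]=28<=B[j]=29 take 28, i++
i=13 j=4: A[i]=30>B[j]=29 take 29, j++
i=13 j=5: A[i]=30<=B[j]=35 take 30, i++
i=14 j=5: A[i]=36>B[j]=35 take 35, j++
i=14 j=6: A[i]=36<=B[j]=38 take 36, i++
i=15 j=6: A done, take B[j]=38, j++

merged[14] = 26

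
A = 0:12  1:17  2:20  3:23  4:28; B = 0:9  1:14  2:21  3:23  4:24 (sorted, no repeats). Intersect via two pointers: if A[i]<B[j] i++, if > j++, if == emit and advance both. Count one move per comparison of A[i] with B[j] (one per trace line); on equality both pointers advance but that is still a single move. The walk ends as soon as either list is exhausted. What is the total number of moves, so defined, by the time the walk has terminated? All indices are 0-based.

[i=0,j=0] 12>9 → j++
[i=0,j=1] 12<14 → i++
[i=1,j=1] 17>14 → j++
[i=1,j=2] 17<21 → i++
[i=2,j=2] 20<21 → i++
[i=3,j=2] 23>21 → j++
[i=3,j=3] 23==23 emit → i++,j++
[i=4,j=4] 28>24 → j++

8 moves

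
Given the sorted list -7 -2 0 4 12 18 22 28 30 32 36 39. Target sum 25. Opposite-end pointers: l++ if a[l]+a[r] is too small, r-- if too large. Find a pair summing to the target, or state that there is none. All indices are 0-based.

l=0 r=11: -7+39=32 >25, r--
l=0 r=10: -7+36=29 >25, r--
l=0 r=9: -7+32=25, found

(-7, 32)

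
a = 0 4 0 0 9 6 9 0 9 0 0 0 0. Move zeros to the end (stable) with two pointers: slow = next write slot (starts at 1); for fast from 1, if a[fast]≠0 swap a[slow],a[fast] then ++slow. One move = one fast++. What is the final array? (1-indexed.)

[4, 9, 6, 9, 9, 0, 0, 0, 0, 0, 0, 0, 0]

slow=1 fast=1: a[fast]=0, fast++
slow=1 fast=2: a[fast]=4≠0 swap→a[1]=4, slow++,fast++
slow=2 fast=3: a[fast]=0, fast++
slow=2 fast=4: a[fast]=0, fast++
slow=2 fast=5: a[fast]=9≠0 swap→a[2]=9, slow++,fast++
slow=3 fast=6: a[fast]=6≠0 swap→a[3]=6, slow++,fast++
slow=4 fast=7: a[fast]=9≠0 swap→a[4]=9, slow++,fast++
slow=5 fast=8: a[fast]=0, fast++
slow=5 fast=9: a[fast]=9≠0 swap→a[5]=9, slow++,fast++
slow=6 fast=10: a[fast]=0, fast++
slow=6 fast=11: a[fast]=0, fast++
slow=6 fast=12: a[fast]=0, fast++
slow=6 fast=13: a[fast]=0, fast++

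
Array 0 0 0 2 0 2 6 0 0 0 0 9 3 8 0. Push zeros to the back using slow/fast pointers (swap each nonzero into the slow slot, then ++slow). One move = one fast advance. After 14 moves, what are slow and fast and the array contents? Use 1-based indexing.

slow=1 fast=1: a[fast]=0, fast++
slow=1 fast=2: a[fast]=0, fast++
slow=1 fast=3: a[fast]=0, fast++
slow=1 fast=4: a[fast]=2≠0 swap→a[1]=2, slow++,fast++
slow=2 fast=5: a[fast]=0, fast++
slow=2 fast=6: a[fast]=2≠0 swap→a[2]=2, slow++,fast++
slow=3 fast=7: a[fast]=6≠0 swap→a[3]=6, slow++,fast++
slow=4 fast=8: a[fast]=0, fast++
slow=4 fast=9: a[fast]=0, fast++
slow=4 fast=10: a[fast]=0, fast++
slow=4 fast=11: a[fast]=0, fast++
slow=4 fast=12: a[fast]=9≠0 swap→a[4]=9, slow++,fast++
slow=5 fast=13: a[fast]=3≠0 swap→a[5]=3, slow++,fast++
slow=6 fast=14: a[fast]=8≠0 swap→a[6]=8, slow++,fast++

slow=7, fast=15, a=[2, 2, 6, 9, 3, 8, 0, 0, 0, 0, 0, 0, 0, 0, 0]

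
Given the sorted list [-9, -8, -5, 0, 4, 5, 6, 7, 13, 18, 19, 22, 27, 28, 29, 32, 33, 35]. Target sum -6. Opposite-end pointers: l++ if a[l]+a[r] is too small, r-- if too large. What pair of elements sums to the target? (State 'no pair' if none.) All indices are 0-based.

l=0 r=17: -9+35=26 >-6, r--
l=0 r=16: -9+33=24 >-6, r--
l=0 r=15: -9+32=23 >-6, r--
l=0 r=14: -9+29=20 >-6, r--
l=0 r=13: -9+28=19 >-6, r--
l=0 r=12: -9+27=18 >-6, r--
l=0 r=11: -9+22=13 >-6, r--
l=0 r=10: -9+19=10 >-6, r--
l=0 r=9: -9+18=9 >-6, r--
l=0 r=8: -9+13=4 >-6, r--
l=0 r=7: -9+7=-2 >-6, r--
l=0 r=6: -9+6=-3 >-6, r--
l=0 r=5: -9+5=-4 >-6, r--
l=0 r=4: -9+4=-5 >-6, r--
l=0 r=3: -9+0=-9 <-6, l++
l=1 r=3: -8+0=-8 <-6, l++
l=2 r=3: -5+0=-5 >-6, r--

no pair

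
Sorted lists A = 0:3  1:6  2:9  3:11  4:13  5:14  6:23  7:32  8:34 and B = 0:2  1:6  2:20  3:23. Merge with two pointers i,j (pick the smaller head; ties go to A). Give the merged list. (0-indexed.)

[i=0,j=0] A[i]=3>B[j]=2 take 2 → j++
[i=0,j=1] A[i]=3<=B[j]=6 take 3 → i++
[i=1,j=1] A[i]=6<=B[j]=6 take 6 → i++
[i=2,j=1] A[i]=9>B[j]=6 take 6 → j++
[i=2,j=2] A[i]=9<=B[j]=20 take 9 → i++
[i=3,j=2] A[i]=11<=B[j]=20 take 11 → i++
[i=4,j=2] A[i]=13<=B[j]=20 take 13 → i++
[i=5,j=2] A[i]=14<=B[j]=20 take 14 → i++
[i=6,j=2] A[i]=23>B[j]=20 take 20 → j++
[i=6,j=3] A[i]=23<=B[j]=23 take 23 → i++
[i=7,j=3] A[i]=32>B[j]=23 take 23 → j++
[i=7,j=4] B done, take A[i]=32 → i++
[i=8,j=4] B done, take A[i]=34 → i++

[2, 3, 6, 6, 9, 11, 13, 14, 20, 23, 23, 32, 34]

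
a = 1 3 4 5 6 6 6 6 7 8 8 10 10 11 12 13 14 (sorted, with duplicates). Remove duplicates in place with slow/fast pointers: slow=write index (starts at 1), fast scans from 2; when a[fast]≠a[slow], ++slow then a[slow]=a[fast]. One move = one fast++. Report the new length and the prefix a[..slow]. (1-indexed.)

slow=1 fast=2: a[fast]=3≠a[slow]=1 write a[2]=3, slow++,fast++
slow=2 fast=3: a[fast]=4≠a[slow]=3 write a[3]=4, slow++,fast++
slow=3 fast=4: a[fast]=5≠a[slow]=4 write a[4]=5, slow++,fast++
slow=4 fast=5: a[fast]=6≠a[slow]=5 write a[5]=6, slow++,fast++
slow=5 fast=6: a[fast]=6=a[slow] dup, fast++
slow=5 fast=7: a[fast]=6=a[slow] dup, fast++
slow=5 fast=8: a[fast]=6=a[slow] dup, fast++
slow=5 fast=9: a[fast]=7≠a[slow]=6 write a[6]=7, slow++,fast++
slow=6 fast=10: a[fast]=8≠a[slow]=7 write a[7]=8, slow++,fast++
slow=7 fast=11: a[fast]=8=a[slow] dup, fast++
slow=7 fast=12: a[fast]=10≠a[slow]=8 write a[8]=10, slow++,fast++
slow=8 fast=13: a[fast]=10=a[slow] dup, fast++
slow=8 fast=14: a[fast]=11≠a[slow]=10 write a[9]=11, slow++,fast++
slow=9 fast=15: a[fast]=12≠a[slow]=11 write a[10]=12, slow++,fast++
slow=10 fast=16: a[fast]=13≠a[slow]=12 write a[11]=13, slow++,fast++
slow=11 fast=17: a[fast]=14≠a[slow]=13 write a[12]=14, slow++,fast++

length 12; prefix = [1, 3, 4, 5, 6, 7, 8, 10, 11, 12, 13, 14]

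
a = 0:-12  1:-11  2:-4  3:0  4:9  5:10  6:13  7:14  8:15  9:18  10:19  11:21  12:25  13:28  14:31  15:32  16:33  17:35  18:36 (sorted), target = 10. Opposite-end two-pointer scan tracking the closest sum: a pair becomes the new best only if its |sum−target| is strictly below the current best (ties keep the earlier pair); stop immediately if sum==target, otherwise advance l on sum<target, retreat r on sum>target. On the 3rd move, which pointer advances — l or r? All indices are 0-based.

l=0 r=18: -12+36=24 d=14 *, r--
l=0 r=17: -12+35=23 d=13 *, r--
l=0 r=16: -12+33=21 d=11 *, r--

r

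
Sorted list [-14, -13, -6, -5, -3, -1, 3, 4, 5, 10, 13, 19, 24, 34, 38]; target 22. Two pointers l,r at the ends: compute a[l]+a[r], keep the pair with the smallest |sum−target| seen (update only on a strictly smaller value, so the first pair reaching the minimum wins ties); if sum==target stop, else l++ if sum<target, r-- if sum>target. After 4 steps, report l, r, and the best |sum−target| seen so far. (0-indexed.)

[0,14] -14+38=24 d=2 * → r--
[0,13] -14+34=20 d=2 → l++
[1,13] -13+34=21 d=1 * → l++
[2,13] -6+34=28 d=6 → r--

l=2, r=12, best |Δ|=1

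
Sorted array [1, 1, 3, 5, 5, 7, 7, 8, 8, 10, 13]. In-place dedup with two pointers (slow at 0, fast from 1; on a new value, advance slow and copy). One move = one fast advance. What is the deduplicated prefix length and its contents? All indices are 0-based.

length 7; prefix = [1, 3, 5, 7, 8, 10, 13]

(s=0,f=1) a[fast]=1=a[slow] dup → fast++
(s=0,f=2) a[fast]=3≠a[slow]=1 write a[1]=3 → slow++,fast++
(s=1,f=3) a[fast]=5≠a[slow]=3 write a[2]=5 → slow++,fast++
(s=2,f=4) a[fast]=5=a[slow] dup → fast++
(s=2,f=5) a[fast]=7≠a[slow]=5 write a[3]=7 → slow++,fast++
(s=3,f=6) a[fast]=7=a[slow] dup → fast++
(s=3,f=7) a[fast]=8≠a[slow]=7 write a[4]=8 → slow++,fast++
(s=4,f=8) a[fast]=8=a[slow] dup → fast++
(s=4,f=9) a[fast]=10≠a[slow]=8 write a[5]=10 → slow++,fast++
(s=5,f=10) a[fast]=13≠a[slow]=10 write a[6]=13 → slow++,fast++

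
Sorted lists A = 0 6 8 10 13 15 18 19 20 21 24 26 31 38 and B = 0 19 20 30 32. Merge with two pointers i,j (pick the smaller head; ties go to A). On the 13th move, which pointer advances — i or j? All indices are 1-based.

i=1 j=1: A[i]=0<=B[j]=0 take 0, i++
i=2 j=1: A[i]=6>B[j]=0 take 0, j++
i=2 j=2: A[i]=6<=B[j]=19 take 6, i++
i=3 j=2: A[i]=8<=B[j]=19 take 8, i++
i=4 j=2: A[i]=10<=B[j]=19 take 10, i++
i=5 j=2: A[i]=13<=B[j]=19 take 13, i++
i=6 j=2: A[i]=15<=B[j]=19 take 15, i++
i=7 j=2: A[i]=18<=B[j]=19 take 18, i++
i=8 j=2: A[i]=19<=B[j]=19 take 19, i++
i=9 j=2: A[i]=20>B[j]=19 take 19, j++
i=9 j=3: A[i]=20<=B[j]=20 take 20, i++
i=10 j=3: A[i]=21>B[j]=20 take 20, j++
i=10 j=4: A[i]=21<=B[j]=30 take 21, i++

i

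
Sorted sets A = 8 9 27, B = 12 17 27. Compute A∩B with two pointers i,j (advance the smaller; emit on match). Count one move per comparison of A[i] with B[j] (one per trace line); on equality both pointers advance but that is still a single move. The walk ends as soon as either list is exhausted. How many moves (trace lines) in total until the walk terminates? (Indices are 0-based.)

[i=0,j=0] 8<12 → i++
[i=1,j=0] 9<12 → i++
[i=2,j=0] 27>12 → j++
[i=2,j=1] 27>17 → j++
[i=2,j=2] 27==27 emit → i++,j++

5 moves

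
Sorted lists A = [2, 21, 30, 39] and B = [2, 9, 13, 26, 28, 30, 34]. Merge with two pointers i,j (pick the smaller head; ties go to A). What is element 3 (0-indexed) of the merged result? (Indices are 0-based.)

i=0 j=0: A[i]=2<=B[j]=2 take 2, i++
i=1 j=0: A[i]=21>B[j]=2 take 2, j++
i=1 j=1: A[i]=21>B[j]=9 take 9, j++
i=1 j=2: A[i]=21>B[j]=13 take 13, j++
i=1 j=3: A[i]=21<=B[j]=26 take 21, i++
i=2 j=3: A[i]=30>B[j]=26 take 26, j++
i=2 j=4: A[i]=30>B[j]=28 take 28, j++
i=2 j=5: A[i]=30<=B[j]=30 take 30, i++
i=3 j=5: A[i]=39>B[j]=30 take 30, j++
i=3 j=6: A[i]=39>B[j]=34 take 34, j++
i=3 j=7: B done, take A[i]=39, i++

merged[3] = 13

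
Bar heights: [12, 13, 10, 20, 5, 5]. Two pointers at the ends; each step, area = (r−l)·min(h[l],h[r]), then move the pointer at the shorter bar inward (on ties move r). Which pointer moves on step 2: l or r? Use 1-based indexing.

r

l=1 r=6: min(12,5)*5=25 best=25 *, r--
l=1 r=5: min(12,5)*4=20 best=25, r--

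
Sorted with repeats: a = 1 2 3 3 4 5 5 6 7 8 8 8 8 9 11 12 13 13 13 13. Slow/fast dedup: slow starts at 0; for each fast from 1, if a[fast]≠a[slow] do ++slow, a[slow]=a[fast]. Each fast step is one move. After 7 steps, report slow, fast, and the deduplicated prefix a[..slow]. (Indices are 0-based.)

slow=5, fast=8, prefix=[1, 2, 3, 4, 5, 6]

slow=0 fast=1: a[fast]=2≠a[slow]=1 write a[1]=2, slow++,fast++
slow=1 fast=2: a[fast]=3≠a[slow]=2 write a[2]=3, slow++,fast++
slow=2 fast=3: a[fast]=3=a[slow] dup, fast++
slow=2 fast=4: a[fast]=4≠a[slow]=3 write a[3]=4, slow++,fast++
slow=3 fast=5: a[fast]=5≠a[slow]=4 write a[4]=5, slow++,fast++
slow=4 fast=6: a[fast]=5=a[slow] dup, fast++
slow=4 fast=7: a[fast]=6≠a[slow]=5 write a[5]=6, slow++,fast++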